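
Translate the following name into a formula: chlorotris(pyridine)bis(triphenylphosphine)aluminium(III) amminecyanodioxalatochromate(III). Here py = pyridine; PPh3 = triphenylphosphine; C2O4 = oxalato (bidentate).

[AlCl(PPh3)2(py)3][Cr(C2O4)2(CN)(NH3)]

Cation [Al…]: ligand charges -1, Al(III) ⇒ ion charge 2+.
Anion [Cr…]: ligand charges -5, Cr(III) ⇒ ion charge 2−.
One 2+ cation balances one 2− anion.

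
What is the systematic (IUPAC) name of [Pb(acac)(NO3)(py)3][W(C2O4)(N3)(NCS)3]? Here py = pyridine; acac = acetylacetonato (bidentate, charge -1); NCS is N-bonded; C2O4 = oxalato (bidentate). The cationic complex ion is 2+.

(acetylacetonato)nitratotris(pyridine)lead(IV) azidotriisothiocyanatooxalatotungstate(IV)

Both ions are complex: the cation is named first with the plain metal name, the anion second with the -ate form; each ion's ligands are alphabetised independently.
The complex cation is given as 2+; its ligand charges sum to -2, so Pb = +4.
A 1:1 salt means the anion carries the equal and opposite charge, 2−.
Anion: ligand charges sum to -6; for the ion to be 2−, W = +4.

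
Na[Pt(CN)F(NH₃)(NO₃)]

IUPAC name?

sodium amminecyanofluoronitratoplatinate(II)

The 1 sodium counter-ion carries a total charge of +1, so each complex ion is 1−.
Ligand charges: 1×nitrato (-1 each), 1×cyano (-1 each), 1×ammine (neutral), 1×fluoro (-1 each); total -3. So Pt + (-3) = 1−, giving Pt = +2.
Ligands are named alphabetically: ammine before cyano before fluoro before nitrato.
The complex ion is anionic, so platinum takes the -ate form platinate(II).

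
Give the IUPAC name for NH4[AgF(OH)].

The 1 ammonium counter-ion carries a total charge of +1, so each complex ion is 1−.
Ligand charges: 1×fluoro (-1 each), 1×hydroxo (-1 each); total -2. So Ag + (-2) = 1−, giving Ag = +1.
The complex ion is anionic, so silver takes the -ate form argentate(I).

ammonium fluorohydroxoargentate(I)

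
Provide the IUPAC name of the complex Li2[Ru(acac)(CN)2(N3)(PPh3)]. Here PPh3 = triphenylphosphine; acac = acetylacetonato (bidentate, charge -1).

The 2 lithium counter-ions carry a total charge of +2, so each complex ion is 2−.
Ligand charges: 2×cyano (-1 each), 1×triphenylphosphine (neutral), 1×acetylacetonato (-1 each), 1×azido (-1 each); total -4. So Ru + (-4) = 2−, giving Ru = +2.
Ligands are named alphabetically: acetylacetonato before azido before cyano before triphenylphosphine.
The complex ion is anionic, so ruthenium takes the -ate form ruthenate(II).

lithium (acetylacetonato)azidodicyano(triphenylphosphine)ruthenate(II)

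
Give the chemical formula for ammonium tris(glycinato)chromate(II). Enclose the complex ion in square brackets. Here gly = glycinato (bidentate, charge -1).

Ligands: 3 glycinato (gly, -1). Ligand charge sum = -3.
With Cr in oxidation state +2, the complex ion is [Cr...]^1−.
Charge balance with ammonium (+1) requires 1 complex ion per 1 ammonium.

NH4[Cr(gly)3]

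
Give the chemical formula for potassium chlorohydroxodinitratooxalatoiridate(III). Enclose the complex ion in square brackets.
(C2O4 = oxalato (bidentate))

K3[Ir(C2O4)Cl(NO3)2(OH)]

Ligands: 1 hydroxo (OH, -1), 2 nitrato (NO3, -1), 1 chloro (Cl, -1), 1 oxalato (C2O4, -2). Ligand charge sum = -6.
Charge balance with potassium (+1) requires 1 complex ion per 3 potassium.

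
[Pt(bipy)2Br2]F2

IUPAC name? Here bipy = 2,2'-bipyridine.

The 2 fluoride counter-ions carry a total charge of -2, so each complex ion is 2+.
Ligand charges: 2×bromo (-1 each), 2×2,2'-bipyridine (neutral); total -2. So Pt + (-2) = 2+, giving Pt = +4.
Ligands are named alphabetically: bipyridine before bromo.

bis(2,2'-bipyridine)dibromoplatinum(IV) fluoride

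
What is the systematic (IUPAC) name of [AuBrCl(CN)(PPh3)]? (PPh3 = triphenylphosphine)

bromochlorocyano(triphenylphosphine)gold(III)

There is no counter-ion, so the complex is neutral overall.
Ligand charges: 1×triphenylphosphine (neutral), 1×bromo (-1 each), 1×chloro (-1 each), 1×cyano (-1 each); total -3. So Au + (-3) = 0, giving Au = +3.
Ligands are named alphabetically: bromo before chloro before cyano before triphenylphosphine.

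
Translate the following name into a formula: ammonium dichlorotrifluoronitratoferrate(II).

Ligands: 2 chloro (Cl, -1), 3 fluoro (F, -1), 1 nitrato (NO3, -1). Ligand charge sum = -6.
With Fe in oxidation state +2, the complex ion is [Fe...]^4−.
Charge balance with ammonium (+1) requires 1 complex ion per 4 ammonium.

(NH4)4[FeCl2F3(NO3)]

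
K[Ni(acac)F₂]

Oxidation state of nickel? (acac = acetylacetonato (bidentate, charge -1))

+2

1 potassium outside the brackets (+1 each) → the complex ion is 1−.
Ligand charges: 1×acac = -1; 2×F = -2; sum -3.
Ni + (-3) = 1− ⇒ Ni is +2.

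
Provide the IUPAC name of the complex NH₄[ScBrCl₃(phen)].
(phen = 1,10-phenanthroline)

ammonium bromotrichloro(1,10-phenanthroline)scandate(III)

The 1 ammonium counter-ion carries a total charge of +1, so each complex ion is 1−.
Ligand charges: 1×1,10-phenanthroline (neutral), 3×chloro (-1 each), 1×bromo (-1 each); total -4. So Sc + (-4) = 1−, giving Sc = +3.
Ligands are named alphabetically: bromo before chloro before phenanthroline.
The complex ion is anionic, so scandium takes the -ate form scandate(III).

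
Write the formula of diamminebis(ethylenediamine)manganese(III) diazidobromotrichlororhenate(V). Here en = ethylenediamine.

Cation [Mn…]: ligand charges 0, Mn(III) ⇒ ion charge 3+.
Anion [Re…]: ligand charges -6, Re(V) ⇒ ion charge 1−.
One 3+ cation requires 3 of the 1− anion.

[Mn(en)2(NH3)2][ReBrCl3(N3)2]3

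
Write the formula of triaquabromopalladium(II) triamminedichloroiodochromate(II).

Cation [Pd…]: ligand charges -1, Pd(II) ⇒ ion charge 1+.
Anion [Cr…]: ligand charges -3, Cr(II) ⇒ ion charge 1−.
One 1+ cation balances one 1− anion.

[PdBr(H2O)3][CrCl2I(NH3)3]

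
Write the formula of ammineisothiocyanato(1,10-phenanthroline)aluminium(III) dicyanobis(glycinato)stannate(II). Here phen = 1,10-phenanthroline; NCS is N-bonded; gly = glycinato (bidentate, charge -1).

Cation [Al…]: ligand charges -1, Al(III) ⇒ ion charge 2+.
Anion [Sn…]: ligand charges -4, Sn(II) ⇒ ion charge 2−.
One 2+ cation balances one 2− anion.

[Al(NCS)(NH3)(phen)][Sn(CN)2(gly)2]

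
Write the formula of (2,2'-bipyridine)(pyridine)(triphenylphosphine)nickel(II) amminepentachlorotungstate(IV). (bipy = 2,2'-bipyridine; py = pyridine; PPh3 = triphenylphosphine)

Cation [Ni…]: ligand charges 0, Ni(II) ⇒ ion charge 2+.
Anion [W…]: ligand charges -5, W(IV) ⇒ ion charge 1−.
One 2+ cation requires 2 of the 1− anion.

[Ni(bipy)(PPh3)(py)][WCl5(NH3)]2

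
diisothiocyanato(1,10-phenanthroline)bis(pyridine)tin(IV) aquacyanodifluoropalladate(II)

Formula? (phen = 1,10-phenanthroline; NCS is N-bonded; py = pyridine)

[Sn(NCS)2(phen)(py)2][Pd(CN)F2(H2O)]2

Cation [Sn…]: ligand charges -2, Sn(IV) ⇒ ion charge 2+.
Anion [Pd…]: ligand charges -3, Pd(II) ⇒ ion charge 1−.
One 2+ cation requires 2 of the 1− anion.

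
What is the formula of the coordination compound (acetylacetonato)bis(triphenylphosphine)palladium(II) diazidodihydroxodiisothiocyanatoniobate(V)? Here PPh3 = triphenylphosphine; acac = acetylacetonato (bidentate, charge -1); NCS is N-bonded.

Cation [Pd…]: ligand charges -1, Pd(II) ⇒ ion charge 1+.
Anion [Nb…]: ligand charges -6, Nb(V) ⇒ ion charge 1−.

[Pd(acac)(PPh3)2][Nb(N3)2(NCS)2(OH)2]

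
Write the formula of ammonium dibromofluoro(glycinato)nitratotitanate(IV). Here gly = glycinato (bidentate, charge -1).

Ligands: 1 glycinato (gly, -1), 1 fluoro (F, -1), 2 bromo (Br, -1), 1 nitrato (NO3, -1). Ligand charge sum = -5.
With Ti in oxidation state +4, the complex ion is [Ti...]^1−.
Charge balance with ammonium (+1) requires 1 complex ion per 1 ammonium.

NH4[TiBr2F(gly)(NO3)]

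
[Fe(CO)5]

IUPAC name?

pentacarbonyliron(0)

There is no counter-ion, so the complex is neutral overall.
Ligand charges: 5×carbonyl (neutral); total 0. So Fe + (0) = 0, giving Fe = 0.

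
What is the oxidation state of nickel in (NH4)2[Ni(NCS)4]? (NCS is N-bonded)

+2

2 ammonium outside the brackets (+1 each) → the complex ion is 2−.
Ligand charges: 4×NCS = -4; sum -4.
Ni + (-4) = 2− ⇒ Ni is +2.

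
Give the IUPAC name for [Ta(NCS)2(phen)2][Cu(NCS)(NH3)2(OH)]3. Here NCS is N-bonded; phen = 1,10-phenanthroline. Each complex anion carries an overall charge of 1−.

diisothiocyanatobis(1,10-phenanthroline)tantalum(V) diamminehydroxoisothiocyanatocuprate(I)

Both ions are complex: the cation is named first with the plain metal name, the anion second with the -ate form; each ion's ligands are alphabetised independently.
The complex anion is given as 1−; its ligand charges sum to -2, so Cu = +1.
With 3 anions per cation, the cation must be 3×1 = 3+.
Cation: ligand charges sum to -2; for the ion to be 3+, Ta = +5.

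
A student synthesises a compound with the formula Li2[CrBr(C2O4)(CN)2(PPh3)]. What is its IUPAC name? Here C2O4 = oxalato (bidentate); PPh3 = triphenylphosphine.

lithium bromodicyanooxalato(triphenylphosphine)chromate(III)

The 2 lithium counter-ions carry a total charge of +2, so each complex ion is 2−.
Ligand charges: 1×oxalato (-2 each), 1×triphenylphosphine (neutral), 1×bromo (-1 each), 2×cyano (-1 each); total -5. So Cr + (-5) = 2−, giving Cr = +3.
Ligands are named alphabetically: bromo before cyano before oxalato before triphenylphosphine.
The complex ion is anionic, so chromium takes the -ate form chromate(III).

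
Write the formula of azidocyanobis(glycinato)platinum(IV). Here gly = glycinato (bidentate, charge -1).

Ligands: 1 azido (N3, -1), 2 glycinato (gly, -1), 1 cyano (CN, -1). Ligand charge sum = -4.
With Pt in oxidation state +4, the complex ion is [Pt...].

[Pt(CN)(gly)2(N3)]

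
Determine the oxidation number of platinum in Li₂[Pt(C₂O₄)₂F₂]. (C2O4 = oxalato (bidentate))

2 lithium outside the brackets (+1 each) → the complex ion is 2−.
Ligand charges: 2×C2O4 = -4; 2×F = -2; sum -6.
Pt + (-6) = 2− ⇒ Pt is +4.

+4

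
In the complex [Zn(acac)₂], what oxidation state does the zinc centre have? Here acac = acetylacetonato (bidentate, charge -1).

+2

No counter-ion: the bracketed complex is neutral.
Ligand charges: 2×acac = -2; sum -2.
Zn + (-2) = 0 ⇒ Zn is +2.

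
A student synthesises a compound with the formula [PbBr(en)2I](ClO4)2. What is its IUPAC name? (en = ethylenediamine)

The 2 perchlorate counter-ions carry a total charge of -2, so each complex ion is 2+.
Ligand charges: 1×iodo (-1 each), 1×bromo (-1 each), 2×ethylenediamine (neutral); total -2. So Pb + (-2) = 2+, giving Pb = +4.
Ligands are named alphabetically: bromo before ethylenediamine before iodo.

bromobis(ethylenediamine)iodolead(IV) perchlorate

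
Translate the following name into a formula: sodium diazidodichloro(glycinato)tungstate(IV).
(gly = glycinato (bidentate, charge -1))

Na[WCl2(gly)(N3)2]

Ligands: 1 glycinato (gly, -1), 2 chloro (Cl, -1), 2 azido (N3, -1). Ligand charge sum = -5.
Charge balance with sodium (+1) requires 1 complex ion per 1 sodium.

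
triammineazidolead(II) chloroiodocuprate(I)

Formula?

Cation [Pb…]: ligand charges -1, Pb(II) ⇒ ion charge 1+.
Anion [Cu…]: ligand charges -2, Cu(I) ⇒ ion charge 1−.
One 1+ cation balances one 1− anion.

[Pb(N3)(NH3)3][CuClI]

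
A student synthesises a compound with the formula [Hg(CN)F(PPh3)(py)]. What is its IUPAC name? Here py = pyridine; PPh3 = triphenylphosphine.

There is no counter-ion, so the complex is neutral overall.
Ligand charges: 1×fluoro (-1 each), 1×pyridine (neutral), 1×cyano (-1 each), 1×triphenylphosphine (neutral); total -2. So Hg + (-2) = 0, giving Hg = +2.
Ligands are named alphabetically: cyano before fluoro before pyridine before triphenylphosphine.

cyanofluoro(pyridine)(triphenylphosphine)mercury(II)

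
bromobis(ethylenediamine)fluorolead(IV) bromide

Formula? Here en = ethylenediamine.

[PbBr(en)2F]Br2

Ligands: 1 bromo (Br, -1), 2 ethylenediamine (en, neutral), 1 fluoro (F, -1). Ligand charge sum = -2.
Charge balance with bromide (-1) requires 1 complex ion per 2 bromide.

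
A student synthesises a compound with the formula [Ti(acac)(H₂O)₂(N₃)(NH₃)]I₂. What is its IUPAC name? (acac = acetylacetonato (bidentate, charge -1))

The 2 iodide counter-ions carry a total charge of -2, so each complex ion is 2+.
Ligand charges: 2×aqua (neutral), 1×azido (-1 each), 1×acetylacetonato (-1 each), 1×ammine (neutral); total -2. So Ti + (-2) = 2+, giving Ti = +4.
Ligands are named alphabetically: acetylacetonato before ammine before aqua before azido.

(acetylacetonato)amminediaquaazidotitanium(IV) iodide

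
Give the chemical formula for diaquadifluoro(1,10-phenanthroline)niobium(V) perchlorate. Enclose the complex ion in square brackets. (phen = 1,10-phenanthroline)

[NbF2(H2O)2(phen)](ClO4)3

Ligands: 1 1,10-phenanthroline (phen, neutral), 2 aqua (H2O, neutral), 2 fluoro (F, -1). Ligand charge sum = -2.
With Nb in oxidation state +5, the complex ion is [Nb...]^3+.
Charge balance with perchlorate (-1) requires 1 complex ion per 3 perchlorate.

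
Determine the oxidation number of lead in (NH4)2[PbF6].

2 ammonium outside the brackets (+1 each) → the complex ion is 2−.
Ligand charges: 6×F = -6; sum -6.
Pb + (-6) = 2− ⇒ Pb is +4.

+4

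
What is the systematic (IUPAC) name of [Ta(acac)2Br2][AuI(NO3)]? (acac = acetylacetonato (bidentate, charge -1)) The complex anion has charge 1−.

bis(acetylacetonato)dibromotantalum(V) iodonitratoaurate(I)

The complex anion is given as 1−; its ligand charges sum to -2, so Au = +1.
A 1:1 salt means the cation carries the equal and opposite charge, 1+.
Cation: ligand charges sum to -4; for the ion to be 1+, Ta = +5.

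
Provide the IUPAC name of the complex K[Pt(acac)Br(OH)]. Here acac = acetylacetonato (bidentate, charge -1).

potassium (acetylacetonato)bromohydroxoplatinate(II)

The 1 potassium counter-ion carries a total charge of +1, so each complex ion is 1−.
Ligand charges: 1×bromo (-1 each), 1×acetylacetonato (-1 each), 1×hydroxo (-1 each); total -3. So Pt + (-3) = 1−, giving Pt = +2.
Ligands are named alphabetically: acetylacetonato before bromo before hydroxo.
The complex ion is anionic, so platinum takes the -ate form platinate(II).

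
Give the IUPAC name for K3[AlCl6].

The 3 potassium counter-ions carry a total charge of +3, so each complex ion is 3−.
Ligand charges: 6×chloro (-1 each); total -6. So Al + (-6) = 3−, giving Al = +3.
The complex ion is anionic, so aluminium takes the -ate form aluminate(III).

potassium hexachloroaluminate(III)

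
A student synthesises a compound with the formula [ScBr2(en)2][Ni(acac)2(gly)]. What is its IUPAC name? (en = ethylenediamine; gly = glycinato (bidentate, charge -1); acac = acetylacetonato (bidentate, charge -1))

Both ions are complex: the cation is named first with the plain metal name, the anion second with the -ate form; each ion's ligands are alphabetised independently.
Scandium is always +3 in its complexes; the cation's ligand charges sum to -2, so the complex cation is 1+.
A 1:1 salt means the anion carries the equal and opposite charge, 1−.
Anion: ligand charges sum to -3; for the ion to be 1−, Ni = +2.

dibromobis(ethylenediamine)scandium(III) bis(acetylacetonato)(glycinato)nickelate(II)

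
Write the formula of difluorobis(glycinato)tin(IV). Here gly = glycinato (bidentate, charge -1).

Ligands: 2 fluoro (F, -1), 2 glycinato (gly, -1). Ligand charge sum = -4.
With Sn in oxidation state +4, the complex ion is [Sn...].

[SnF2(gly)2]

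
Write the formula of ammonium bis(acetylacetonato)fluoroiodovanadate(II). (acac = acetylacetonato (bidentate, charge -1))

Ligands: 2 acetylacetonato (acac, -1), 1 iodo (I, -1), 1 fluoro (F, -1). Ligand charge sum = -4.
With V in oxidation state +2, the complex ion is [V...]^2−.
Charge balance with ammonium (+1) requires 1 complex ion per 2 ammonium.

(NH4)2[V(acac)2FI]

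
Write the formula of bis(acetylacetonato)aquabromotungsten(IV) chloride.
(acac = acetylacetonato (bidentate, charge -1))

Ligands: 2 acetylacetonato (acac, -1), 1 aqua (H2O, neutral), 1 bromo (Br, -1). Ligand charge sum = -3.
With W in oxidation state +4, the complex ion is [W...]^1+.
Charge balance with chloride (-1) requires 1 complex ion per 1 chloride.

[W(acac)2Br(H2O)]Cl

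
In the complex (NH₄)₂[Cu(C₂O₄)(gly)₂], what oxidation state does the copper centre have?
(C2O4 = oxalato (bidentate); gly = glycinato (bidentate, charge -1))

2 ammonium outside the brackets (+1 each) → the complex ion is 2−.
Ligand charges: 1×C2O4 = -2; 2×gly = -2; sum -4.
Cu + (-4) = 2− ⇒ Cu is +2.

+2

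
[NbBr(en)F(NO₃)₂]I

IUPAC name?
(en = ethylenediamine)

The 1 iodide counter-ion carries a total charge of -1, so each complex ion is 1+.
Ligand charges: 2×nitrato (-1 each), 1×bromo (-1 each), 1×fluoro (-1 each), 1×ethylenediamine (neutral); total -4. So Nb + (-4) = 1+, giving Nb = +5.
Ligands are named alphabetically: bromo before ethylenediamine before fluoro before nitrato.

bromo(ethylenediamine)fluorodinitratoniobium(V) iodide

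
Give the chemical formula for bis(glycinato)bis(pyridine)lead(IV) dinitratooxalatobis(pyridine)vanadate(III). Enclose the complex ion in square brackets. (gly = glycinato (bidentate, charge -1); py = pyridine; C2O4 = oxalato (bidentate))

Cation [Pb…]: ligand charges -2, Pb(IV) ⇒ ion charge 2+.
Anion [V…]: ligand charges -4, V(III) ⇒ ion charge 1−.
One 2+ cation requires 2 of the 1− anion.

[Pb(gly)2(py)2][V(C2O4)(NO3)2(py)2]2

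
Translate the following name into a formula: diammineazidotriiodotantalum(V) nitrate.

Ligands: 2 ammine (NH3, neutral), 1 azido (N3, -1), 3 iodo (I, -1). Ligand charge sum = -4.
With Ta in oxidation state +5, the complex ion is [Ta...]^1+.
Charge balance with nitrate (-1) requires 1 complex ion per 1 nitrate.

[TaI3(N3)(NH3)2]NO3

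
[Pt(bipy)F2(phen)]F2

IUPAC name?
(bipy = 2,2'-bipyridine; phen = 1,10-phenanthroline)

(2,2'-bipyridine)difluoro(1,10-phenanthroline)platinum(IV) fluoride

The 2 fluoride counter-ions carry a total charge of -2, so each complex ion is 2+.
Ligand charges: 1×2,2'-bipyridine (neutral), 1×1,10-phenanthroline (neutral), 2×fluoro (-1 each); total -2. So Pt + (-2) = 2+, giving Pt = +4.
Ligands are named alphabetically: bipyridine before fluoro before phenanthroline.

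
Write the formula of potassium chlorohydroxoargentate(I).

Ligands: 1 hydroxo (OH, -1), 1 chloro (Cl, -1). Ligand charge sum = -2.
With Ag in oxidation state +1, the complex ion is [Ag...]^1−.
Charge balance with potassium (+1) requires 1 complex ion per 1 potassium.

K[AgCl(OH)]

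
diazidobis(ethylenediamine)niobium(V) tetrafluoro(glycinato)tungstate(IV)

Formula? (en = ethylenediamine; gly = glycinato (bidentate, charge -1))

Cation [Nb…]: ligand charges -2, Nb(V) ⇒ ion charge 3+.
Anion [W…]: ligand charges -5, W(IV) ⇒ ion charge 1−.
One 3+ cation requires 3 of the 1− anion.

[Nb(en)2(N3)2][WF4(gly)]3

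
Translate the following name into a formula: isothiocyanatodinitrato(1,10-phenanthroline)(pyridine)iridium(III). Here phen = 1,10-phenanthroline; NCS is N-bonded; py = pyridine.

[Ir(NCS)(NO3)2(phen)(py)]

Ligands: 1 1,10-phenanthroline (phen, neutral), 1 isothiocyanato (NCS, -1), 2 nitrato (NO3, -1), 1 pyridine (py, neutral). Ligand charge sum = -3.
With Ir in oxidation state +3, the complex ion is [Ir...].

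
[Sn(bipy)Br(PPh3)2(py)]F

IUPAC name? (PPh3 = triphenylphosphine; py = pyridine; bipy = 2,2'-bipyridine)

(2,2'-bipyridine)bromo(pyridine)bis(triphenylphosphine)tin(II) fluoride

The 1 fluoride counter-ion carries a total charge of -1, so each complex ion is 1+.
Ligand charges: 2×triphenylphosphine (neutral), 1×pyridine (neutral), 1×2,2'-bipyridine (neutral), 1×bromo (-1 each); total -1. So Sn + (-1) = 1+, giving Sn = +2.
Ligands are named alphabetically: bipyridine before bromo before pyridine before triphenylphosphine.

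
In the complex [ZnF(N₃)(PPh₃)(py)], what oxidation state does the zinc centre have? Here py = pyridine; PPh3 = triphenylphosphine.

+2

No counter-ion: the bracketed complex is neutral.
Ligand charges: 1×py neutral; 1×F = -1; 1×N3 = -1; 1×PPh3 neutral; sum -2.
Zn + (-2) = 0 ⇒ Zn is +2.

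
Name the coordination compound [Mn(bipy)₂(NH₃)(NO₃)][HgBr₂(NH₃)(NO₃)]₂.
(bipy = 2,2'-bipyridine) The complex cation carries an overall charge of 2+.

amminebis(2,2'-bipyridine)nitratomanganese(III) amminedibromonitratomercurate(II)

Both ions are complex: the cation is named first with the plain metal name, the anion second with the -ate form; each ion's ligands are alphabetised independently.
The complex cation is given as 2+; its ligand charges sum to -1, so Mn = +3.
With 2 anions per cation, each anion must be 2/2 = 1−.
Anion: ligand charges sum to -3; for the ion to be 1−, Hg = +2.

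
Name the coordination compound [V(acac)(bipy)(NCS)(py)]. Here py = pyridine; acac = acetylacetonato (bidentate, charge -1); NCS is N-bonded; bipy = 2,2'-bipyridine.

There is no counter-ion, so the complex is neutral overall.
Ligand charges: 1×pyridine (neutral), 1×acetylacetonato (-1 each), 1×isothiocyanato (-1 each), 1×2,2'-bipyridine (neutral); total -2. So V + (-2) = 0, giving V = +2.
Ligands are named alphabetically: acetylacetonato before bipyridine before isothiocyanato before pyridine.

(acetylacetonato)(2,2'-bipyridine)isothiocyanato(pyridine)vanadium(II)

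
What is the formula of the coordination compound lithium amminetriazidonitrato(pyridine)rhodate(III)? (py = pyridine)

Ligands: 3 azido (N3, -1), 1 pyridine (py, neutral), 1 ammine (NH3, neutral), 1 nitrato (NO3, -1). Ligand charge sum = -4.
With Rh in oxidation state +3, the complex ion is [Rh...]^1−.
Charge balance with lithium (+1) requires 1 complex ion per 1 lithium.

Li[Rh(N3)3(NH3)(NO3)(py)]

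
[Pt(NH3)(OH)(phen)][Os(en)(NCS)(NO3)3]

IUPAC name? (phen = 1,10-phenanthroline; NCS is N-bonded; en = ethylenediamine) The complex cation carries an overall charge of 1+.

amminehydroxo(1,10-phenanthroline)platinum(II) (ethylenediamine)isothiocyanatotrinitratoosmate(III)

Both ions are complex: the cation is named first with the plain metal name, the anion second with the -ate form; each ion's ligands are alphabetised independently.
The complex cation is given as 1+; its ligand charges sum to -1, so Pt = +2.
A 1:1 salt means the anion carries the equal and opposite charge, 1−.
Anion: ligand charges sum to -4; for the ion to be 1−, Os = +3.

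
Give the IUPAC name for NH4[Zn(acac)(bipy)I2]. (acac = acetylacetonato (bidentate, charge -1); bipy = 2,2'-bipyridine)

The 1 ammonium counter-ion carries a total charge of +1, so each complex ion is 1−.
Ligand charges: 1×acetylacetonato (-1 each), 2×iodo (-1 each), 1×2,2'-bipyridine (neutral); total -3. So Zn + (-3) = 1−, giving Zn = +2.
Ligands are named alphabetically: acetylacetonato before bipyridine before iodo.
The complex ion is anionic, so zinc takes the -ate form zincate(II).

ammonium (acetylacetonato)(2,2'-bipyridine)diiodozincate(II)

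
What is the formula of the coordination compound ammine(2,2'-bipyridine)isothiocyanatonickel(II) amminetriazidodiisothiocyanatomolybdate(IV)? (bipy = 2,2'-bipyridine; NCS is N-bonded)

Cation [Ni…]: ligand charges -1, Ni(II) ⇒ ion charge 1+.
Anion [Mo…]: ligand charges -5, Mo(IV) ⇒ ion charge 1−.
One 1+ cation balances one 1− anion.

[Ni(bipy)(NCS)(NH3)][Mo(N3)3(NCS)2(NH3)]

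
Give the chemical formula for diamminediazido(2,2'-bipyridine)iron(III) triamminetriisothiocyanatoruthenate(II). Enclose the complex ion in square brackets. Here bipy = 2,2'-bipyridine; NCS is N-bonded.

[Fe(bipy)(N3)2(NH3)2][Ru(NCS)3(NH3)3]

Cation [Fe…]: ligand charges -2, Fe(III) ⇒ ion charge 1+.
Anion [Ru…]: ligand charges -3, Ru(II) ⇒ ion charge 1−.
One 1+ cation balances one 1− anion.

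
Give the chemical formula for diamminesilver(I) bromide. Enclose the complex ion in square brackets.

[Ag(NH3)2]Br

Ligands: 2 ammine (NH3, neutral). Ligand charge sum = 0.
Charge balance with bromide (-1) requires 1 complex ion per 1 bromide.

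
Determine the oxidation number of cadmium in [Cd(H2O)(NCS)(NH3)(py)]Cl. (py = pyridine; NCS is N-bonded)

+2

1 chloride outside the brackets (-1 each) → the complex ion is 1+.
Ligand charges: 1×py neutral; 1×NH3 neutral; 1×H2O neutral; 1×NCS = -1; sum -1.
Cd + (-1) = 1+ ⇒ Cd is +2.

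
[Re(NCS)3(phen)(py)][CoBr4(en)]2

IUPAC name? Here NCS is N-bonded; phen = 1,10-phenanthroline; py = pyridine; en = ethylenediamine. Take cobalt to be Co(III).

Both ions are complex: the cation is named first with the plain metal name, the anion second with the -ate form; each ion's ligands are alphabetised independently.
Co is given as +3; the anion's ligand charges sum to -4, so the complex anion is 1−.
With 2 anions per cation, the cation must be 2×1 = 2+.
Cation: ligand charges sum to -3; for the ion to be 2+, Re = +5.

triisothiocyanato(1,10-phenanthroline)(pyridine)rhenium(V) tetrabromo(ethylenediamine)cobaltate(III)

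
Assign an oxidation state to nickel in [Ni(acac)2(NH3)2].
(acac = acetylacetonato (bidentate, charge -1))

+2

No counter-ion: the bracketed complex is neutral.
Ligand charges: 2×NH3 neutral; 2×acac = -2; sum -2.
Ni + (-2) = 0 ⇒ Ni is +2.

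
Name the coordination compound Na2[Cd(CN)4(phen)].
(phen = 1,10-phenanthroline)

sodium tetracyano(1,10-phenanthroline)cadmate(II)

The 2 sodium counter-ions carry a total charge of +2, so each complex ion is 2−.
Ligand charges: 4×cyano (-1 each), 1×1,10-phenanthroline (neutral); total -4. So Cd + (-4) = 2−, giving Cd = +2.
Ligands are named alphabetically: cyano before phenanthroline.
The complex ion is anionic, so cadmium takes the -ate form cadmate(II).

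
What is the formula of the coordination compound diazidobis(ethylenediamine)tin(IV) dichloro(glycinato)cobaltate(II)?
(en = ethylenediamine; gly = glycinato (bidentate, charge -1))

Cation [Sn…]: ligand charges -2, Sn(IV) ⇒ ion charge 2+.
Anion [Co…]: ligand charges -3, Co(II) ⇒ ion charge 1−.

[Sn(en)2(N3)2][CoCl2(gly)]2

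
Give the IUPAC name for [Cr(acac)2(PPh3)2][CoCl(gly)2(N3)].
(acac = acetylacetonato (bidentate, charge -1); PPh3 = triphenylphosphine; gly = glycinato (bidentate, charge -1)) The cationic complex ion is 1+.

bis(acetylacetonato)bis(triphenylphosphine)chromium(III) azidochlorobis(glycinato)cobaltate(III)

The complex cation is given as 1+; its ligand charges sum to -2, so Cr = +3.
A 1:1 salt means the anion carries the equal and opposite charge, 1−.
Anion: ligand charges sum to -4; for the ion to be 1−, Co = +3.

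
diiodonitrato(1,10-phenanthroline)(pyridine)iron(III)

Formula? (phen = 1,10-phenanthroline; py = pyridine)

Ligands: 1 1,10-phenanthroline (phen, neutral), 2 iodo (I, -1), 1 pyridine (py, neutral), 1 nitrato (NO3, -1). Ligand charge sum = -3.
With Fe in oxidation state +3, the complex ion is [Fe...].

[FeI2(NO3)(phen)(py)]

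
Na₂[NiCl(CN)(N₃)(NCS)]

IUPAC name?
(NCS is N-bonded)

The 2 sodium counter-ions carry a total charge of +2, so each complex ion is 2−.
Ligand charges: 1×cyano (-1 each), 1×isothiocyanato (-1 each), 1×chloro (-1 each), 1×azido (-1 each); total -4. So Ni + (-4) = 2−, giving Ni = +2.
Ligands are named alphabetically: azido before chloro before cyano before isothiocyanato.
The complex ion is anionic, so nickel takes the -ate form nickelate(II).

sodium azidochlorocyanoisothiocyanatonickelate(II)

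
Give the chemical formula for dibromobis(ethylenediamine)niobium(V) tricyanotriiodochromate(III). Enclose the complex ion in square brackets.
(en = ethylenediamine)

[NbBr2(en)2][Cr(CN)3I3]

Cation [Nb…]: ligand charges -2, Nb(V) ⇒ ion charge 3+.
Anion [Cr…]: ligand charges -6, Cr(III) ⇒ ion charge 3−.
One 3+ cation balances one 3− anion.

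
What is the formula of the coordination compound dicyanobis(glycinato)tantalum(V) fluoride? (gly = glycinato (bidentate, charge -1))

[Ta(CN)2(gly)2]F

Ligands: 2 cyano (CN, -1), 2 glycinato (gly, -1). Ligand charge sum = -4.
With Ta in oxidation state +5, the complex ion is [Ta...]^1+.
Charge balance with fluoride (-1) requires 1 complex ion per 1 fluoride.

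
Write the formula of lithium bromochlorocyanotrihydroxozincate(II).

Ligands: 1 cyano (CN, -1), 1 chloro (Cl, -1), 1 bromo (Br, -1), 3 hydroxo (OH, -1). Ligand charge sum = -6.
With Zn in oxidation state +2, the complex ion is [Zn...]^4−.
Charge balance with lithium (+1) requires 1 complex ion per 4 lithium.

Li4[ZnBrCl(CN)(OH)3]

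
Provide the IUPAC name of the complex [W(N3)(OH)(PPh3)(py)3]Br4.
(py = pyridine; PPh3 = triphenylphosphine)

The 4 bromide counter-ions carry a total charge of -4, so each complex ion is 4+.
Ligand charges: 1×hydroxo (-1 each), 3×pyridine (neutral), 1×azido (-1 each), 1×triphenylphosphine (neutral); total -2. So W + (-2) = 4+, giving W = +6.
Ligands are named alphabetically: azido before hydroxo before pyridine before triphenylphosphine.

azidohydroxotris(pyridine)(triphenylphosphine)tungsten(VI) bromide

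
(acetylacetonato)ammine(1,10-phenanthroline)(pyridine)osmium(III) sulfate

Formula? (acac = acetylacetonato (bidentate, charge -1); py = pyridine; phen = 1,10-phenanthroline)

Ligands: 1 ammine (NH3, neutral), 1 acetylacetonato (acac, -1), 1 pyridine (py, neutral), 1 1,10-phenanthroline (phen, neutral). Ligand charge sum = -1.
With Os in oxidation state +3, the complex ion is [Os...]^2+.
Charge balance with sulfate (-2) requires 1 complex ion per 1 sulfate.

[Os(acac)(NH3)(phen)(py)]SO4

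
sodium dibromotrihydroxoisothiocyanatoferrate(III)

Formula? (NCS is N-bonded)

Na3[FeBr2(NCS)(OH)3]

Ligands: 1 isothiocyanato (NCS, -1), 2 bromo (Br, -1), 3 hydroxo (OH, -1). Ligand charge sum = -6.
With Fe in oxidation state +3, the complex ion is [Fe...]^3−.
Charge balance with sodium (+1) requires 1 complex ion per 3 sodium.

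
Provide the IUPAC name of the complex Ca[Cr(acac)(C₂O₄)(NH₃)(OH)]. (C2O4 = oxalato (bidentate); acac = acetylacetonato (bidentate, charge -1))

The 1 calcium counter-ion carries a total charge of +2, so each complex ion is 2−.
Ligand charges: 1×oxalato (-2 each), 1×hydroxo (-1 each), 1×ammine (neutral), 1×acetylacetonato (-1 each); total -4. So Cr + (-4) = 2−, giving Cr = +2.
The complex ion is anionic, so chromium takes the -ate form chromate(II).

calcium (acetylacetonato)amminehydroxooxalatochromate(II)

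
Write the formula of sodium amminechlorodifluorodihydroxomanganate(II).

Na3[MnClF2(NH3)(OH)2]

Ligands: 2 hydroxo (OH, -1), 1 ammine (NH3, neutral), 1 chloro (Cl, -1), 2 fluoro (F, -1). Ligand charge sum = -5.
Charge balance with sodium (+1) requires 1 complex ion per 3 sodium.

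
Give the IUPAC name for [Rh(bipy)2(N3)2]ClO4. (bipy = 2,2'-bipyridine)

diazidobis(2,2'-bipyridine)rhodium(III) perchlorate

The 1 perchlorate counter-ion carries a total charge of -1, so each complex ion is 1+.
Ligand charges: 2×2,2'-bipyridine (neutral), 2×azido (-1 each); total -2. So Rh + (-2) = 1+, giving Rh = +3.
Ligands are named alphabetically: azido before bipyridine.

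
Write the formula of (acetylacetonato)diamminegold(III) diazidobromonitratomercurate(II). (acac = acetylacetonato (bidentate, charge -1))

[Au(acac)(NH3)2][HgBr(N3)2(NO3)]

Cation [Au…]: ligand charges -1, Au(III) ⇒ ion charge 2+.
Anion [Hg…]: ligand charges -4, Hg(II) ⇒ ion charge 2−.
One 2+ cation balances one 2− anion.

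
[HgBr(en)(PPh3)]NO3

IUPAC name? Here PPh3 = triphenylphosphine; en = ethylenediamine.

The 1 nitrate counter-ion carries a total charge of -1, so each complex ion is 1+.
Ligand charges: 1×triphenylphosphine (neutral), 1×bromo (-1 each), 1×ethylenediamine (neutral); total -1. So Hg + (-1) = 1+, giving Hg = +2.
Ligands are named alphabetically: bromo before ethylenediamine before triphenylphosphine.

bromo(ethylenediamine)(triphenylphosphine)mercury(II) nitrate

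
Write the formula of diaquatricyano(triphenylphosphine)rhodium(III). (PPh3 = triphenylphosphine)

Ligands: 1 triphenylphosphine (PPh3, neutral), 2 aqua (H2O, neutral), 3 cyano (CN, -1). Ligand charge sum = -3.
With Rh in oxidation state +3, the complex ion is [Rh...].

[Rh(CN)3(H2O)2(PPh3)]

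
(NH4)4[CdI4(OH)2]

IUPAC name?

ammonium dihydroxotetraiodocadmate(II)

The 4 ammonium counter-ions carry a total charge of +4, so each complex ion is 4−.
Ligand charges: 4×iodo (-1 each), 2×hydroxo (-1 each); total -6. So Cd + (-6) = 4−, giving Cd = +2.
The complex ion is anionic, so cadmium takes the -ate form cadmate(II).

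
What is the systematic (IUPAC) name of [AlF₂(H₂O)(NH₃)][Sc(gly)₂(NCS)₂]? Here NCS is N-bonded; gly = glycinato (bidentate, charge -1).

ammineaquadifluoroaluminium(III) bis(glycinato)diisothiocyanatoscandate(III)

Both ions are complex: the cation is named first with the plain metal name, the anion second with the -ate form; each ion's ligands are alphabetised independently.
Aluminium is always +3 in its complexes; the cation's ligand charges sum to -2, so the complex cation is 1+.
A 1:1 salt means the anion carries the equal and opposite charge, 1−.
Anion: ligand charges sum to -4; for the ion to be 1−, Sc = +3.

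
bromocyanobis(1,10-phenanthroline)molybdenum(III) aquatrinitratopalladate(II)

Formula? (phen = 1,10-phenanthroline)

[MoBr(CN)(phen)2][Pd(H2O)(NO3)3]

Cation [Mo…]: ligand charges -2, Mo(III) ⇒ ion charge 1+.
Anion [Pd…]: ligand charges -3, Pd(II) ⇒ ion charge 1−.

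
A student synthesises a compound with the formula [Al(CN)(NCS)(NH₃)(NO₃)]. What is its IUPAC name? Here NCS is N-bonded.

There is no counter-ion, so the complex is neutral overall.
Ligand charges: 1×isothiocyanato (-1 each), 1×nitrato (-1 each), 1×cyano (-1 each), 1×ammine (neutral); total -3. So Al + (-3) = 0, giving Al = +3.
Ligands are named alphabetically: ammine before cyano before isothiocyanato before nitrato.

amminecyanoisothiocyanatonitratoaluminium(III)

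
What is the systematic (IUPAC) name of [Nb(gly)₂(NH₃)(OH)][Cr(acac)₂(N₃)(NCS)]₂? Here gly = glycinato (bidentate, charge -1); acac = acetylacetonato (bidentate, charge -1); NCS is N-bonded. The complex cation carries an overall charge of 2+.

The complex cation is given as 2+; its ligand charges sum to -3, so Nb = +5.
With 2 anions per cation, each anion must be 2/2 = 1−.
Anion: ligand charges sum to -4; for the ion to be 1−, Cr = +3.

amminebis(glycinato)hydroxoniobium(V) bis(acetylacetonato)azidoisothiocyanatochromate(III)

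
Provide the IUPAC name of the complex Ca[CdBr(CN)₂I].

calcium bromodicyanoiodocadmate(II)

The 1 calcium counter-ion carries a total charge of +2, so each complex ion is 2−.
Ligand charges: 1×bromo (-1 each), 2×cyano (-1 each), 1×iodo (-1 each); total -4. So Cd + (-4) = 2−, giving Cd = +2.
Ligands are named alphabetically: bromo before cyano before iodo.
The complex ion is anionic, so cadmium takes the -ate form cadmate(II).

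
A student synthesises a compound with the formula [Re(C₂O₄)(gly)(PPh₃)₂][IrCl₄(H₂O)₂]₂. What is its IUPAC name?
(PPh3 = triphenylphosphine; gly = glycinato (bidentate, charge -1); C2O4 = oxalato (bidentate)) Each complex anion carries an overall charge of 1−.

(glycinato)oxalatobis(triphenylphosphine)rhenium(V) diaquatetrachloroiridate(III)

The complex anion is given as 1−; its ligand charges sum to -4, so Ir = +3.
With 2 anions per cation, the cation must be 2×1 = 2+.
Cation: ligand charges sum to -3; for the ion to be 2+, Re = +5.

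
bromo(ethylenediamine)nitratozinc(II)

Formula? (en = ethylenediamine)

[ZnBr(en)(NO3)]

Ligands: 1 nitrato (NO3, -1), 1 bromo (Br, -1), 1 ethylenediamine (en, neutral). Ligand charge sum = -2.
With Zn in oxidation state +2, the complex ion is [Zn...].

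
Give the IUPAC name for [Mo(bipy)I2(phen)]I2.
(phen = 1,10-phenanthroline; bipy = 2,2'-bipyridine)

The 2 iodide counter-ions carry a total charge of -2, so each complex ion is 2+.
Ligand charges: 1×1,10-phenanthroline (neutral), 1×2,2'-bipyridine (neutral), 2×iodo (-1 each); total -2. So Mo + (-2) = 2+, giving Mo = +4.
Ligands are named alphabetically: bipyridine before iodo before phenanthroline.

(2,2'-bipyridine)diiodo(1,10-phenanthroline)molybdenum(IV) iodide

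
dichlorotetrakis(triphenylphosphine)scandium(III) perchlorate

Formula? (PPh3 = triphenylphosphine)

Ligands: 4 triphenylphosphine (PPh3, neutral), 2 chloro (Cl, -1). Ligand charge sum = -2.
Charge balance with perchlorate (-1) requires 1 complex ion per 1 perchlorate.

[ScCl2(PPh3)4]ClO4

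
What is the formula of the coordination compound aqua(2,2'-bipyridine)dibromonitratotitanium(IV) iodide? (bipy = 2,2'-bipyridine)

[Ti(bipy)Br2(H2O)(NO3)]I

Ligands: 2 bromo (Br, -1), 1 2,2'-bipyridine (bipy, neutral), 1 nitrato (NO3, -1), 1 aqua (H2O, neutral). Ligand charge sum = -3.
With Ti in oxidation state +4, the complex ion is [Ti...]^1+.
Charge balance with iodide (-1) requires 1 complex ion per 1 iodide.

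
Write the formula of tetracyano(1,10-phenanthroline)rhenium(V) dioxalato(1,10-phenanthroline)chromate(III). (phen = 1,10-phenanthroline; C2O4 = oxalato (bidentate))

[Re(CN)4(phen)][Cr(C2O4)2(phen)]

Cation [Re…]: ligand charges -4, Re(V) ⇒ ion charge 1+.
Anion [Cr…]: ligand charges -4, Cr(III) ⇒ ion charge 1−.
One 1+ cation balances one 1− anion.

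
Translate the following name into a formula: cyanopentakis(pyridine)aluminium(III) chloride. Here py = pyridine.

[Al(CN)(py)5]Cl2

Ligands: 1 cyano (CN, -1), 5 pyridine (py, neutral). Ligand charge sum = -1.
Charge balance with chloride (-1) requires 1 complex ion per 2 chloride.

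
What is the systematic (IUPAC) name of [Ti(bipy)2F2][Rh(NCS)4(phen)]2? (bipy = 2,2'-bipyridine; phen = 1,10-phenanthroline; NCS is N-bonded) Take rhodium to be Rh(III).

Both ions are complex: the cation is named first with the plain metal name, the anion second with the -ate form; each ion's ligands are alphabetised independently.
Rh is given as +3; the anion's ligand charges sum to -4, so the complex anion is 1−.
With 2 anions per cation, the cation must be 2×1 = 2+.
Cation: ligand charges sum to -2; for the ion to be 2+, Ti = +4.

bis(2,2'-bipyridine)difluorotitanium(IV) tetraisothiocyanato(1,10-phenanthroline)rhodate(III)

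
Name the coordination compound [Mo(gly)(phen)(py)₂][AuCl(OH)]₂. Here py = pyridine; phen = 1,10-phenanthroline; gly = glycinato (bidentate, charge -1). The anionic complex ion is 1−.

(glycinato)(1,10-phenanthroline)bis(pyridine)molybdenum(III) chlorohydroxoaurate(I)

Both ions are complex: the cation is named first with the plain metal name, the anion second with the -ate form; each ion's ligands are alphabetised independently.
The complex anion is given as 1−; its ligand charges sum to -2, so Au = +1.
With 2 anions per cation, the cation must be 2×1 = 2+.
Cation: ligand charges sum to -1; for the ion to be 2+, Mo = +3.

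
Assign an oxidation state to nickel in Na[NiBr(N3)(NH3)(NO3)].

+2

1 sodium outside the brackets (+1 each) → the complex ion is 1−.
Ligand charges: 1×NH3 neutral; 1×N3 = -1; 1×Br = -1; 1×NO3 = -1; sum -3.
Ni + (-3) = 1− ⇒ Ni is +2.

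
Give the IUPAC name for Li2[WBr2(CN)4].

The 2 lithium counter-ions carry a total charge of +2, so each complex ion is 2−.
Ligand charges: 2×bromo (-1 each), 4×cyano (-1 each); total -6. So W + (-6) = 2−, giving W = +4.
The complex ion is anionic, so tungsten takes the -ate form tungstate(IV).

lithium dibromotetracyanotungstate(IV)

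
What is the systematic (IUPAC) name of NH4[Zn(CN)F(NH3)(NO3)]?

ammonium amminecyanofluoronitratozincate(II)

The 1 ammonium counter-ion carries a total charge of +1, so each complex ion is 1−.
Ligand charges: 1×ammine (neutral), 1×cyano (-1 each), 1×fluoro (-1 each), 1×nitrato (-1 each); total -3. So Zn + (-3) = 1−, giving Zn = +2.
Ligands are named alphabetically: ammine before cyano before fluoro before nitrato.
The complex ion is anionic, so zinc takes the -ate form zincate(II).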